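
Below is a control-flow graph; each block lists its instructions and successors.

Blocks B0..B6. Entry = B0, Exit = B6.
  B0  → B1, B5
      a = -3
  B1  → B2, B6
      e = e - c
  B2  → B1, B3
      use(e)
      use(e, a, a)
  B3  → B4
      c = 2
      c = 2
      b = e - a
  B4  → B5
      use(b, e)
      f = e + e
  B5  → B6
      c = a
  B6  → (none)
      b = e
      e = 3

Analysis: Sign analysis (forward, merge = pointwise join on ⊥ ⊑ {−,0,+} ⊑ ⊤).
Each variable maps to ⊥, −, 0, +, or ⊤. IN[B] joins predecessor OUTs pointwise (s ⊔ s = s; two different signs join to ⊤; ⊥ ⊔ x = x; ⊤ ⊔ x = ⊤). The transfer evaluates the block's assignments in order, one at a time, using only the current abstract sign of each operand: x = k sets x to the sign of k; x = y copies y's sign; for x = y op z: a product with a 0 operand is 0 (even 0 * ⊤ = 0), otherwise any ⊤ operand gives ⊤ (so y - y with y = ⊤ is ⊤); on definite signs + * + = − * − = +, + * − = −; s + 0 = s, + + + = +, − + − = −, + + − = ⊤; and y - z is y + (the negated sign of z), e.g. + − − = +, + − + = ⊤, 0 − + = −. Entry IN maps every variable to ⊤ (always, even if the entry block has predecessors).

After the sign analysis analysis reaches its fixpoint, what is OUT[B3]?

Fixpoint table:
  B0:   IN=(all ⊤)   OUT={a:-; rest ⊤}
  B1:   IN={a:-; rest ⊤}   OUT={a:-; rest ⊤}
  B2:   IN={a:-; rest ⊤}   OUT={a:-; rest ⊤}
  B3:   IN={a:-; rest ⊤}   OUT={a:-, c:+; rest ⊤}
  B4:   IN={a:-, c:+; rest ⊤}   OUT={a:-, c:+; rest ⊤}
  B5:   IN={a:-; rest ⊤}   OUT={a:-, c:-; rest ⊤}
  B6:   IN={a:-; rest ⊤}   OUT={a:-, e:+; rest ⊤}

Merge at B3: IN[B3] = OUT[B2] = {a: -, b: ⊤, c: ⊤, d: ⊤, e: ⊤, f: ⊤}
Applying B3's transfer function to that IN value gives OUT[B3] (row B3 above).

Answer: {a: -, b: ⊤, c: +, d: ⊤, e: ⊤, f: ⊤}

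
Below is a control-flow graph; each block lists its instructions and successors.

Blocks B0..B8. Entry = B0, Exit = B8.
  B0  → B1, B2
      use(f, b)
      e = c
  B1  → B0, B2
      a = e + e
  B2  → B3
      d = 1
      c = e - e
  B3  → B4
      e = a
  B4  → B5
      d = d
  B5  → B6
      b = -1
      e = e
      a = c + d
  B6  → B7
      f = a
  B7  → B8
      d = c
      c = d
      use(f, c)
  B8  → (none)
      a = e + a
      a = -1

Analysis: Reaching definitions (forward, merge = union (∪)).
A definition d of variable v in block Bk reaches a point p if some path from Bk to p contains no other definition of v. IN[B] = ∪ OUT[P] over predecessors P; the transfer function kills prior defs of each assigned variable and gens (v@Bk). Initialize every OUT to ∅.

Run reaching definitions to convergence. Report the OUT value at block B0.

Answer: {a@B1, e@B0}

Derivation:
Converged values:
  B0: | IN={a@B1, e@B0} | OUT={a@B1, e@B0}
  B1: | IN={a@B1, e@B0} | OUT={a@B1, e@B0}
  B2: | IN={a@B1, e@B0} | OUT={a@B1, c@B2, d@B2, e@B0}
  B3: | IN={a@B1, c@B2, d@B2, e@B0} | OUT={a@B1, c@B2, d@B2, e@B3}
  B4: | IN={a@B1, c@B2, d@B2, e@B3} | OUT={a@B1, c@B2, d@B4, e@B3}
  B5: | IN={a@B1, c@B2, d@B4, e@B3} | OUT={a@B5, b@B5, c@B2, d@B4, e@B5}
  B6: | IN={a@B5, b@B5, c@B2, d@B4, e@B5} | OUT={a@B5, b@B5, c@B2, d@B4, e@B5, f@B6}
  B7: | IN={a@B5, b@B5, c@B2, d@B4, e@B5, f@B6} | OUT={a@B5, b@B5, c@B7, d@B7, e@B5, f@B6}
  B8: | IN={a@B5, b@B5, c@B7, d@B7, e@B5, f@B6} | OUT={a@B8, b@B5, c@B7, d@B7, e@B5, f@B6}

Merge at B0 (entry node, so the boundary value {} is joined with the incoming edge(s)): IN[B0] = {} ⊔ OUT[B1] = {a@B1, e@B0}
Applying B0's transfer function to that IN value gives OUT[B0] (row B0 above).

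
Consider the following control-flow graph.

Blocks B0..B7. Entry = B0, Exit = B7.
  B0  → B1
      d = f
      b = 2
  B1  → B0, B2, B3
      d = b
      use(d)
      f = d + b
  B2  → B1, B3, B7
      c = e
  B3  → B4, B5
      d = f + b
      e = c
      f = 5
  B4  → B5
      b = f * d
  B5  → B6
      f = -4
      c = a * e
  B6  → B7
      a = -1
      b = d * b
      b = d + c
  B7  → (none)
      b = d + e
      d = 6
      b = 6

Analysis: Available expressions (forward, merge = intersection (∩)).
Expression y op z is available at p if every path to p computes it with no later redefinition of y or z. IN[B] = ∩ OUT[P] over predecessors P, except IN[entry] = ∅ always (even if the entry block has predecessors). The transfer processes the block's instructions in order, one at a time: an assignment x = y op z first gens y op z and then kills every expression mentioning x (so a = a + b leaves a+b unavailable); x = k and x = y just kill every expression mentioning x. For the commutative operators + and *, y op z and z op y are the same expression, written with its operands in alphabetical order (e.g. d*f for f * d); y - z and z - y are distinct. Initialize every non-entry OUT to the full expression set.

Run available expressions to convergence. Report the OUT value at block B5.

Converged values:
  B0:   IN={}   OUT={}
  B1:   IN={}   OUT={b+d}
  B2:   IN={b+d}   OUT={b+d}
  B3:   IN={b+d}   OUT={}
  B4:   IN={}   OUT={d*f}
  B5:   IN={}   OUT={a*e}
  B6:   IN={a*e}   OUT={c+d}
  B7:   IN={}   OUT={}

Merge at B5: IN[B5] = OUT[B3] ∩ OUT[B4] = {}
Applying B5's transfer function to that IN value gives OUT[B5] (row B5 above).

Answer: {a*e}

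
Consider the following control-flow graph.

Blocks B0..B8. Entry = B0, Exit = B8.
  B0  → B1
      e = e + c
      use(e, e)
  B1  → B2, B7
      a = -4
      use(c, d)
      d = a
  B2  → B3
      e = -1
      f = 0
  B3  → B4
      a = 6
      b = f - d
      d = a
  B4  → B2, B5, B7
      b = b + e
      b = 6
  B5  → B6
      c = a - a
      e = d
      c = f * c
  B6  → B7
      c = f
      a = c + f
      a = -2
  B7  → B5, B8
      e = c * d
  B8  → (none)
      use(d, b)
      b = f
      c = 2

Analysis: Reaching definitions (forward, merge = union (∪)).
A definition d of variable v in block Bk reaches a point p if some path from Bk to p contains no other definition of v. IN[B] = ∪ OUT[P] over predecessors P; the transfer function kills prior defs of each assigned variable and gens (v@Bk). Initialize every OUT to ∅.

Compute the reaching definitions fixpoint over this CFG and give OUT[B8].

Fixpoint table:
  B0: | IN={} | OUT={e@B0}
  B1: | IN={e@B0} | OUT={a@B1, d@B1, e@B0}
  B2: | IN={a@B1, a@B3, b@B4, d@B1, d@B3, e@B0, e@B2, f@B2} | OUT={a@B1, a@B3, b@B4, d@B1, d@B3, e@B2, f@B2}
  B3: | IN={a@B1, a@B3, b@B4, d@B1, d@B3, e@B2, f@B2} | OUT={a@B3, b@B3, d@B3, e@B2, f@B2}
  B4: | IN={a@B3, b@B3, d@B3, e@B2, f@B2} | OUT={a@B3, b@B4, d@B3, e@B2, f@B2}
  B5: | IN={a@B1, a@B3, a@B6, b@B4, c@B6, d@B1, d@B3, e@B2, e@B7, f@B2} | OUT={a@B1, a@B3, a@B6, b@B4, c@B5, d@B1, d@B3, e@B5, f@B2}
  B6: | IN={a@B1, a@B3, a@B6, b@B4, c@B5, d@B1, d@B3, e@B5, f@B2} | OUT={a@B6, b@B4, c@B6, d@B1, d@B3, e@B5, f@B2}
  B7: | IN={a@B1, a@B3, a@B6, b@B4, c@B6, d@B1, d@B3, e@B0, e@B2, e@B5, f@B2} | OUT={a@B1, a@B3, a@B6, b@B4, c@B6, d@B1, d@B3, e@B7, f@B2}
  B8: | IN={a@B1, a@B3, a@B6, b@B4, c@B6, d@B1, d@B3, e@B7, f@B2} | OUT={a@B1, a@B3, a@B6, b@B8, c@B8, d@B1, d@B3, e@B7, f@B2}

Merge at B8: IN[B8] = OUT[B7] = {a@B1, a@B3, a@B6, b@B4, c@B6, d@B1, d@B3, e@B7, f@B2}
Applying B8's transfer function to that IN value gives OUT[B8] (row B8 above).

Answer: {a@B1, a@B3, a@B6, b@B8, c@B8, d@B1, d@B3, e@B7, f@B2}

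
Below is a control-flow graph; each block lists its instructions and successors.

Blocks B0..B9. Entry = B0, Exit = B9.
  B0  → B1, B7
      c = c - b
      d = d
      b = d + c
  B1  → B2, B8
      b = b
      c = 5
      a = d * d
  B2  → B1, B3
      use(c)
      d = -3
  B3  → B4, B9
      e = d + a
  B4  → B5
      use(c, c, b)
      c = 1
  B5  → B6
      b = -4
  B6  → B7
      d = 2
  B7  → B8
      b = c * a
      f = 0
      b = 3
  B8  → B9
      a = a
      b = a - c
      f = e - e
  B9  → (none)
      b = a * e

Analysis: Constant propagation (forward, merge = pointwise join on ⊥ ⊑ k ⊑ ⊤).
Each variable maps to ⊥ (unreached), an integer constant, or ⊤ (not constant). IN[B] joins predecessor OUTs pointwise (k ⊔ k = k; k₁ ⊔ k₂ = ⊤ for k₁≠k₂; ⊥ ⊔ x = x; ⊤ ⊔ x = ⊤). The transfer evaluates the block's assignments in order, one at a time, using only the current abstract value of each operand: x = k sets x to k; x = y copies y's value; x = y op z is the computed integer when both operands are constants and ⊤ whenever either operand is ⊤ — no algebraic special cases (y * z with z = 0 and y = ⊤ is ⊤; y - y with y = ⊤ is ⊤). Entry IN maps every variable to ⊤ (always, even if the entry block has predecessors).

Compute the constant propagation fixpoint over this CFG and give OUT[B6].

Per-block solution:
  B0:  IN=(all ⊤)  OUT=(all ⊤)
  B1:  IN=(all ⊤)  OUT={c:5; rest ⊤}
  B2:  IN={c:5; rest ⊤}  OUT={c:5, d:-3; rest ⊤}
  B3:  IN={c:5, d:-3; rest ⊤}  OUT={c:5, d:-3; rest ⊤}
  B4:  IN={c:5, d:-3; rest ⊤}  OUT={c:1, d:-3; rest ⊤}
  B5:  IN={c:1, d:-3; rest ⊤}  OUT={b:-4, c:1, d:-3; rest ⊤}
  B6:  IN={b:-4, c:1, d:-3; rest ⊤}  OUT={b:-4, c:1, d:2; rest ⊤}
  B7:  IN=(all ⊤)  OUT={b:3, f:0; rest ⊤}
  B8:  IN=(all ⊤)  OUT=(all ⊤)
  B9:  IN=(all ⊤)  OUT=(all ⊤)

Merge at B6: IN[B6] = OUT[B5] = {a: ⊤, b: -4, c: 1, d: -3, e: ⊤, f: ⊤}
Applying B6's transfer function to that IN value gives OUT[B6] (row B6 above).

Answer: {a: ⊤, b: -4, c: 1, d: 2, e: ⊤, f: ⊤}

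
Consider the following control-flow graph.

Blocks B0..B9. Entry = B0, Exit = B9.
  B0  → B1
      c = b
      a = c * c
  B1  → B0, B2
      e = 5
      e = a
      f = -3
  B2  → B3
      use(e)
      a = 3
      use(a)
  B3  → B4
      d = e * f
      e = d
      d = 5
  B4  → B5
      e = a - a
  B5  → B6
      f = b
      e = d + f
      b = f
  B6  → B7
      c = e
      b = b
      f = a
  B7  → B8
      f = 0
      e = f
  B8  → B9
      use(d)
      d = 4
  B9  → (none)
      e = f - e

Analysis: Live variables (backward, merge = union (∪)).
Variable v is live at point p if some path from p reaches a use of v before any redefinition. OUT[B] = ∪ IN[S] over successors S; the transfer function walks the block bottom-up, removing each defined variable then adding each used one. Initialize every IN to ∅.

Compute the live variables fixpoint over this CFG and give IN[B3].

Per-block solution:
  B0:  IN={b}  OUT={a, b}
  B1:  IN={a, b}  OUT={b, e, f}
  B2:  IN={b, e, f}  OUT={a, b, e, f}
  B3:  IN={a, b, e, f}  OUT={a, b, d}
  B4:  IN={a, b, d}  OUT={a, b, d}
  B5:  IN={a, b, d}  OUT={a, b, d, e}
  B6:  IN={a, b, d, e}  OUT={d}
  B7:  IN={d}  OUT={d, e, f}
  B8:  IN={d, e, f}  OUT={e, f}
  B9:  IN={e, f}  OUT={}

Merge at B3: OUT[B3] = IN[B4] = {a, b, d}
Applying B3's transfer function to that OUT value gives IN[B3] (row B3 above).

Answer: {a, b, e, f}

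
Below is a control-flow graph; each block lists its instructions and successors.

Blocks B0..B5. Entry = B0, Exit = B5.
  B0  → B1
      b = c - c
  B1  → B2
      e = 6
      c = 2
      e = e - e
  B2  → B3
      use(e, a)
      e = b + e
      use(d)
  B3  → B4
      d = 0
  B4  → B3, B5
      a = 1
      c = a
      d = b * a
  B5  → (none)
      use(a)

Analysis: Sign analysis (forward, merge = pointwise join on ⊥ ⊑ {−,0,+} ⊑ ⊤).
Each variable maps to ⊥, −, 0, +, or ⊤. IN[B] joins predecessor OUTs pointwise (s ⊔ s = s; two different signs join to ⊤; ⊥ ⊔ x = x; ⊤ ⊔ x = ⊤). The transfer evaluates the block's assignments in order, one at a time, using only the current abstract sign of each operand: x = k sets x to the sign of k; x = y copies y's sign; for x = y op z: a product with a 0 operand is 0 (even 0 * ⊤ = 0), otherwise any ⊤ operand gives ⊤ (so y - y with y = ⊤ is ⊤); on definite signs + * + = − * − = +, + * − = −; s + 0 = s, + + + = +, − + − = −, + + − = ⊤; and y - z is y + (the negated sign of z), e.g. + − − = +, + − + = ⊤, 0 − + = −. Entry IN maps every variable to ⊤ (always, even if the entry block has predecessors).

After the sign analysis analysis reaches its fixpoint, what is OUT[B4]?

Answer: {a: +, b: ⊤, c: +, d: ⊤, e: ⊤, f: ⊤}

Derivation:
Fixpoint table:
  B0:   IN=(all ⊤)   OUT=(all ⊤)
  B1:   IN=(all ⊤)   OUT={c:+; rest ⊤}
  B2:   IN={c:+; rest ⊤}   OUT={c:+; rest ⊤}
  B3:   IN={c:+; rest ⊤}   OUT={c:+, d:0; rest ⊤}
  B4:   IN={c:+, d:0; rest ⊤}   OUT={a:+, c:+; rest ⊤}
  B5:   IN={a:+, c:+; rest ⊤}   OUT={a:+, c:+; rest ⊤}

Merge at B4: IN[B4] = OUT[B3] = {a: ⊤, b: ⊤, c: +, d: 0, e: ⊤, f: ⊤}
Applying B4's transfer function to that IN value gives OUT[B4] (row B4 above).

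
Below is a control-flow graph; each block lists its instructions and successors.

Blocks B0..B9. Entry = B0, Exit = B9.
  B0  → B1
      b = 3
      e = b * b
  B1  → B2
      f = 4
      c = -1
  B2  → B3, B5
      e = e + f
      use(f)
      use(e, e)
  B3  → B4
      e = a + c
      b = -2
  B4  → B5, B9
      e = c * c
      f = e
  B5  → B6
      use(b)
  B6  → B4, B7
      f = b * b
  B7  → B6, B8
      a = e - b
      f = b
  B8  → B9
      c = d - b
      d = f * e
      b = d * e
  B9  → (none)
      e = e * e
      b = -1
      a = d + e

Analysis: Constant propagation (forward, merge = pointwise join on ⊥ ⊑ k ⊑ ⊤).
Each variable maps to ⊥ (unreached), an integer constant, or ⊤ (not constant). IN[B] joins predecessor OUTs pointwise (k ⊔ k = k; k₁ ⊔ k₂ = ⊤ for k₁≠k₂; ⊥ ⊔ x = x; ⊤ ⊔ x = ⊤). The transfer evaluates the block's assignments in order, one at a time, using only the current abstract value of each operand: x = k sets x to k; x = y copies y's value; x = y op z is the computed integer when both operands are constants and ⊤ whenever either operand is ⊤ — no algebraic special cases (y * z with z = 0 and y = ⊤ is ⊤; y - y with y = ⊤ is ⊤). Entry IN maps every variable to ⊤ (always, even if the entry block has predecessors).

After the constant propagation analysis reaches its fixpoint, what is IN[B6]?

Fixpoint table:
  B0:  IN=(all ⊤)  OUT={b:3, e:9; rest ⊤}
  B1:  IN={b:3, e:9; rest ⊤}  OUT={b:3, c:-1, e:9, f:4; rest ⊤}
  B2:  IN={b:3, c:-1, e:9, f:4; rest ⊤}  OUT={b:3, c:-1, e:13, f:4; rest ⊤}
  B3:  IN={b:3, c:-1, e:13, f:4; rest ⊤}  OUT={b:-2, c:-1, f:4; rest ⊤}
  B4:  IN={c:-1; rest ⊤}  OUT={c:-1, e:1, f:1; rest ⊤}
  B5:  IN={c:-1; rest ⊤}  OUT={c:-1; rest ⊤}
  B6:  IN={c:-1; rest ⊤}  OUT={c:-1; rest ⊤}
  B7:  IN={c:-1; rest ⊤}  OUT={c:-1; rest ⊤}
  B8:  IN={c:-1; rest ⊤}  OUT=(all ⊤)
  B9:  IN=(all ⊤)  OUT={b:-1; rest ⊤}

Merge at B6: IN[B6] = OUT[B5] ⊔ OUT[B7] = {a: ⊤, b: ⊤, c: -1, d: ⊤, e: ⊤, f: ⊤}

Answer: {a: ⊤, b: ⊤, c: -1, d: ⊤, e: ⊤, f: ⊤}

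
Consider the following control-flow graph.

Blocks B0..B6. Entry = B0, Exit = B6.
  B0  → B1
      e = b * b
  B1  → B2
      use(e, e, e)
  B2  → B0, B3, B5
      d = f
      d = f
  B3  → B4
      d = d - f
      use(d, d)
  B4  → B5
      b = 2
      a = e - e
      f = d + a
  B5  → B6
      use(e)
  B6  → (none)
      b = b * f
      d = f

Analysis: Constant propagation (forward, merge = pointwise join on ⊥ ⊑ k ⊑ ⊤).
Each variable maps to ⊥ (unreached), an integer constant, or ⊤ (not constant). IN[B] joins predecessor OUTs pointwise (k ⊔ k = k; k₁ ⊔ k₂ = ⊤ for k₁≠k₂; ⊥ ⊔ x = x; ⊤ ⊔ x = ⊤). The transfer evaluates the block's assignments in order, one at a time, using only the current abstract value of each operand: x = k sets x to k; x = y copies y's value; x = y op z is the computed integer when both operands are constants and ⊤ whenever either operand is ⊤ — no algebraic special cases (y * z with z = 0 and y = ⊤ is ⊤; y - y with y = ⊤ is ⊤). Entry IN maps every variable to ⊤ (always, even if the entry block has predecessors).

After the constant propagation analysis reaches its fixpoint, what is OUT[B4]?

Answer: {a: ⊤, b: 2, c: ⊤, d: ⊤, e: ⊤, f: ⊤}

Working:
Fixpoint table:
  B0:  IN=(all ⊤)  OUT=(all ⊤)
  B1:  IN=(all ⊤)  OUT=(all ⊤)
  B2:  IN=(all ⊤)  OUT=(all ⊤)
  B3:  IN=(all ⊤)  OUT=(all ⊤)
  B4:  IN=(all ⊤)  OUT={b:2; rest ⊤}
  B5:  IN=(all ⊤)  OUT=(all ⊤)
  B6:  IN=(all ⊤)  OUT=(all ⊤)

Merge at B4: IN[B4] = OUT[B3] = {a: ⊤, b: ⊤, c: ⊤, d: ⊤, e: ⊤, f: ⊤}
Applying B4's transfer function to that IN value gives OUT[B4] (row B4 above).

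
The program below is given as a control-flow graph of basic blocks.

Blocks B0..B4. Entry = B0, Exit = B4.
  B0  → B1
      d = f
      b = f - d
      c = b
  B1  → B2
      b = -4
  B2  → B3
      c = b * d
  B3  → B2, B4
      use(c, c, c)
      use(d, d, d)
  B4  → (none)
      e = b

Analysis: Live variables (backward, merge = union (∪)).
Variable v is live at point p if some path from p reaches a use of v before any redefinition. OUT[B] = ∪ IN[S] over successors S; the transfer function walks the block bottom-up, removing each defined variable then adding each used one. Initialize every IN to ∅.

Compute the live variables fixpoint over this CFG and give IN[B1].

Answer: {d}

Trace:
Converged values:
  B0:   IN={f}   OUT={d}
  B1:   IN={d}   OUT={b, d}
  B2:   IN={b, d}   OUT={b, c, d}
  B3:   IN={b, c, d}   OUT={b, d}
  B4:   IN={b}   OUT={}

Merge at B1: OUT[B1] = IN[B2] = {b, d}
Applying B1's transfer function to that OUT value gives IN[B1] (row B1 above).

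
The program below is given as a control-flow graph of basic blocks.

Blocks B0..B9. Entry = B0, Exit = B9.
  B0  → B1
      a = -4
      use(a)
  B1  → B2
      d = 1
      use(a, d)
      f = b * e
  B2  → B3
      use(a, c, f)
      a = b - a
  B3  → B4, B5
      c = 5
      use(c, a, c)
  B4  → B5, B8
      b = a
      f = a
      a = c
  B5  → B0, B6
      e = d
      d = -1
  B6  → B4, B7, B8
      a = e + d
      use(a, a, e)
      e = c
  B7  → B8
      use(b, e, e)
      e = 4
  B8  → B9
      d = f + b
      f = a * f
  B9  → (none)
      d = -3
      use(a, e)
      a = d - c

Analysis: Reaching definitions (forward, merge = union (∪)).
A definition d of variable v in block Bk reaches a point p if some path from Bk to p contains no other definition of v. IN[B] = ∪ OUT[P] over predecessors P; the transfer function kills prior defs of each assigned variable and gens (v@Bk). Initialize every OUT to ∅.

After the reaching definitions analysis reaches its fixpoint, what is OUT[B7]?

Answer: {a@B6, b@B4, c@B3, d@B5, e@B7, f@B1, f@B4}

Trace:
Converged values:
  B0:   IN={a@B2, a@B4, b@B4, c@B3, d@B5, e@B5, f@B1, f@B4}   OUT={a@B0, b@B4, c@B3, d@B5, e@B5, f@B1, f@B4}
  B1:   IN={a@B0, b@B4, c@B3, d@B5, e@B5, f@B1, f@B4}   OUT={a@B0, b@B4, c@B3, d@B1, e@B5, f@B1}
  B2:   IN={a@B0, b@B4, c@B3, d@B1, e@B5, f@B1}   OUT={a@B2, b@B4, c@B3, d@B1, e@B5, f@B1}
  B3:   IN={a@B2, b@B4, c@B3, d@B1, e@B5, f@B1}   OUT={a@B2, b@B4, c@B3, d@B1, e@B5, f@B1}
  B4:   IN={a@B2, a@B6, b@B4, c@B3, d@B1, d@B5, e@B5, e@B6, f@B1, f@B4}   OUT={a@B4, b@B4, c@B3, d@B1, d@B5, e@B5, e@B6, f@B4}
  B5:   IN={a@B2, a@B4, b@B4, c@B3, d@B1, d@B5, e@B5, e@B6, f@B1, f@B4}   OUT={a@B2, a@B4, b@B4, c@B3, d@B5, e@B5, f@B1, f@B4}
  B6:   IN={a@B2, a@B4, b@B4, c@B3, d@B5, e@B5, f@B1, f@B4}   OUT={a@B6, b@B4, c@B3, d@B5, e@B6, f@B1, f@B4}
  B7:   IN={a@B6, b@B4, c@B3, d@B5, e@B6, f@B1, f@B4}   OUT={a@B6, b@B4, c@B3, d@B5, e@B7, f@B1, f@B4}
  B8:   IN={a@B4, a@B6, b@B4, c@B3, d@B1, d@B5, e@B5, e@B6, e@B7, f@B1, f@B4}   OUT={a@B4, a@B6, b@B4, c@B3, d@B8, e@B5, e@B6, e@B7, f@B8}
  B9:   IN={a@B4, a@B6, b@B4, c@B3, d@B8, e@B5, e@B6, e@B7, f@B8}   OUT={a@B9, b@B4, c@B3, d@B9, e@B5, e@B6, e@B7, f@B8}

Merge at B7: IN[B7] = OUT[B6] = {a@B6, b@B4, c@B3, d@B5, e@B6, f@B1, f@B4}
Applying B7's transfer function to that IN value gives OUT[B7] (row B7 above).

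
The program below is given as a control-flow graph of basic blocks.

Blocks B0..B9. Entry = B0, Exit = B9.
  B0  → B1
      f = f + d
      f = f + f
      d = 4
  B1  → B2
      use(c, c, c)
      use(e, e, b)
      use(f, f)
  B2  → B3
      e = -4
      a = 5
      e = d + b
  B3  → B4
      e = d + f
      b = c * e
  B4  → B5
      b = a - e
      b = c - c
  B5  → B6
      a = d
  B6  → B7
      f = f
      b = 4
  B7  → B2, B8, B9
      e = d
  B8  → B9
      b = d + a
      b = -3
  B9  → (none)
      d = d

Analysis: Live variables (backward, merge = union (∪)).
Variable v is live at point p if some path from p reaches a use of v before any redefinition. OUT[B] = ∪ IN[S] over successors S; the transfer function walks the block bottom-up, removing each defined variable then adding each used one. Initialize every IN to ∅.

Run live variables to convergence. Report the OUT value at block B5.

Fixpoint table:
  B0:   IN={b, c, d, e, f}   OUT={b, c, d, e, f}
  B1:   IN={b, c, d, e, f}   OUT={b, c, d, f}
  B2:   IN={b, c, d, f}   OUT={a, c, d, f}
  B3:   IN={a, c, d, f}   OUT={a, c, d, e, f}
  B4:   IN={a, c, d, e, f}   OUT={c, d, f}
  B5:   IN={c, d, f}   OUT={a, c, d, f}
  B6:   IN={a, c, d, f}   OUT={a, b, c, d, f}
  B7:   IN={a, b, c, d, f}   OUT={a, b, c, d, f}
  B8:   IN={a, d}   OUT={d}
  B9:   IN={d}   OUT={}

Merge at B5: OUT[B5] = IN[B6] = {a, c, d, f}

Answer: {a, c, d, f}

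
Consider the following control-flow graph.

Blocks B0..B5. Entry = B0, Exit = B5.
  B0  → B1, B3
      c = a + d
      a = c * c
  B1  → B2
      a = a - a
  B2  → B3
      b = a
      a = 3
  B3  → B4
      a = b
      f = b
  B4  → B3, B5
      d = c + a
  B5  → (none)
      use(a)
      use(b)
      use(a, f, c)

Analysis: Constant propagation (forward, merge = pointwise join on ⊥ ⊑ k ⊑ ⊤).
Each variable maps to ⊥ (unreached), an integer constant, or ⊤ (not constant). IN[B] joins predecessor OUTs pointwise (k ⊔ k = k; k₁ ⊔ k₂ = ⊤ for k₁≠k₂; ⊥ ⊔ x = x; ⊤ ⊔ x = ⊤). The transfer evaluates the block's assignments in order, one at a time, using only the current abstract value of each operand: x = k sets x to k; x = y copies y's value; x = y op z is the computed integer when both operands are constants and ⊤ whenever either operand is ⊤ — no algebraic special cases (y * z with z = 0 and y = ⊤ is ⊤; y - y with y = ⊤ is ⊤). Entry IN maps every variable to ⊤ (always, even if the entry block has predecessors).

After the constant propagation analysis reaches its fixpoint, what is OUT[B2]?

Answer: {a: 3, b: ⊤, c: ⊤, d: ⊤, e: ⊤, f: ⊤}

Working:
Fixpoint table:
  B0:   IN=(all ⊤)   OUT=(all ⊤)
  B1:   IN=(all ⊤)   OUT=(all ⊤)
  B2:   IN=(all ⊤)   OUT={a:3; rest ⊤}
  B3:   IN=(all ⊤)   OUT=(all ⊤)
  B4:   IN=(all ⊤)   OUT=(all ⊤)
  B5:   IN=(all ⊤)   OUT=(all ⊤)

Merge at B2: IN[B2] = OUT[B1] = {a: ⊤, b: ⊤, c: ⊤, d: ⊤, e: ⊤, f: ⊤}
Applying B2's transfer function to that IN value gives OUT[B2] (row B2 above).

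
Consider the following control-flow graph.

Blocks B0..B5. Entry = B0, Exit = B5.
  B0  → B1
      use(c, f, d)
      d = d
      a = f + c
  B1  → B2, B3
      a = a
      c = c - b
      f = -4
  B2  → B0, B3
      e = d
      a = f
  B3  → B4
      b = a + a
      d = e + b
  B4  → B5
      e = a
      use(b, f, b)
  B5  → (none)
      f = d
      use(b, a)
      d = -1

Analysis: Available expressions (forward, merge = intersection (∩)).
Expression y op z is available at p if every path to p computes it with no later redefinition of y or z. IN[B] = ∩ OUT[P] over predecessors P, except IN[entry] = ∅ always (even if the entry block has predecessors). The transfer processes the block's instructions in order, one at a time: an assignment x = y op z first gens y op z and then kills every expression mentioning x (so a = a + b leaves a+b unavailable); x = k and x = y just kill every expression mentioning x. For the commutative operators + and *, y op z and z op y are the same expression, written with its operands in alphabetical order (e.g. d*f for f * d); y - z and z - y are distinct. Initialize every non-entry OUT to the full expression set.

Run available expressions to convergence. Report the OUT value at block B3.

Answer: {a+a, b+e}

Derivation:
Fixpoint table:
  B0: | IN={} | OUT={c+f}
  B1: | IN={c+f} | OUT={}
  B2: | IN={} | OUT={}
  B3: | IN={} | OUT={a+a, b+e}
  B4: | IN={a+a, b+e} | OUT={a+a}
  B5: | IN={a+a} | OUT={a+a}

Merge at B3: IN[B3] = OUT[B1] ∩ OUT[B2] = {}
Applying B3's transfer function to that IN value gives OUT[B3] (row B3 above).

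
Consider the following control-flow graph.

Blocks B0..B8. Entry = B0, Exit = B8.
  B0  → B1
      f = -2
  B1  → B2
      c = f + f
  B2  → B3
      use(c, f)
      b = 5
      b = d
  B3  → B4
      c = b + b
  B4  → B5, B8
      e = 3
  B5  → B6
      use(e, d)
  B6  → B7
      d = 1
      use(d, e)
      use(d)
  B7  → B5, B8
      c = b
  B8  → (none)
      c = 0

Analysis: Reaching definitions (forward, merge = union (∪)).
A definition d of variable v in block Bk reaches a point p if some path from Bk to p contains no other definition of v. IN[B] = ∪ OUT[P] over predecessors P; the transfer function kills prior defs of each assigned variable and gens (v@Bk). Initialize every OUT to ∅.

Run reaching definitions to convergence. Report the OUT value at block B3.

Answer: {b@B2, c@B3, f@B0}

Derivation:
Converged values:
  B0:   IN={}   OUT={f@B0}
  B1:   IN={f@B0}   OUT={c@B1, f@B0}
  B2:   IN={c@B1, f@B0}   OUT={b@B2, c@B1, f@B0}
  B3:   IN={b@B2, c@B1, f@B0}   OUT={b@B2, c@B3, f@B0}
  B4:   IN={b@B2, c@B3, f@B0}   OUT={b@B2, c@B3, e@B4, f@B0}
  B5:   IN={b@B2, c@B3, c@B7, d@B6, e@B4, f@B0}   OUT={b@B2, c@B3, c@B7, d@B6, e@B4, f@B0}
  B6:   IN={b@B2, c@B3, c@B7, d@B6, e@B4, f@B0}   OUT={b@B2, c@B3, c@B7, d@B6, e@B4, f@B0}
  B7:   IN={b@B2, c@B3, c@B7, d@B6, e@B4, f@B0}   OUT={b@B2, c@B7, d@B6, e@B4, f@B0}
  B8:   IN={b@B2, c@B3, c@B7, d@B6, e@B4, f@B0}   OUT={b@B2, c@B8, d@B6, e@B4, f@B0}

Merge at B3: IN[B3] = OUT[B2] = {b@B2, c@B1, f@B0}
Applying B3's transfer function to that IN value gives OUT[B3] (row B3 above).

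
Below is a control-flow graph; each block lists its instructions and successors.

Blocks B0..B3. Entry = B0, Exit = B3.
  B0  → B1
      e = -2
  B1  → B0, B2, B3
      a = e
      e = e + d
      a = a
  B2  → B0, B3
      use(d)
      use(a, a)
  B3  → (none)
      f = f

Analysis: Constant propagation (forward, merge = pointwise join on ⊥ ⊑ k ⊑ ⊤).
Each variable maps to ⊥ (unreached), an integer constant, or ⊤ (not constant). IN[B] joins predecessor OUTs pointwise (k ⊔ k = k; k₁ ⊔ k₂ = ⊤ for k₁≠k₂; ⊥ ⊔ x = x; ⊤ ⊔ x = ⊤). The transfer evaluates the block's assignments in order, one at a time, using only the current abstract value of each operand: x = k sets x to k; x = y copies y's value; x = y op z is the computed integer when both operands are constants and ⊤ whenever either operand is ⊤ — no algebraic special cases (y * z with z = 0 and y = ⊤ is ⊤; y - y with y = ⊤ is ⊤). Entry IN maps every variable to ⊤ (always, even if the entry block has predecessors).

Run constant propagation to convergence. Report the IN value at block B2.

Converged values:
  B0:  IN=(all ⊤)  OUT={e:-2; rest ⊤}
  B1:  IN={e:-2; rest ⊤}  OUT={a:-2; rest ⊤}
  B2:  IN={a:-2; rest ⊤}  OUT={a:-2; rest ⊤}
  B3:  IN={a:-2; rest ⊤}  OUT={a:-2; rest ⊤}

Merge at B2: IN[B2] = OUT[B1] = {a: -2, b: ⊤, c: ⊤, d: ⊤, e: ⊤, f: ⊤}

Answer: {a: -2, b: ⊤, c: ⊤, d: ⊤, e: ⊤, f: ⊤}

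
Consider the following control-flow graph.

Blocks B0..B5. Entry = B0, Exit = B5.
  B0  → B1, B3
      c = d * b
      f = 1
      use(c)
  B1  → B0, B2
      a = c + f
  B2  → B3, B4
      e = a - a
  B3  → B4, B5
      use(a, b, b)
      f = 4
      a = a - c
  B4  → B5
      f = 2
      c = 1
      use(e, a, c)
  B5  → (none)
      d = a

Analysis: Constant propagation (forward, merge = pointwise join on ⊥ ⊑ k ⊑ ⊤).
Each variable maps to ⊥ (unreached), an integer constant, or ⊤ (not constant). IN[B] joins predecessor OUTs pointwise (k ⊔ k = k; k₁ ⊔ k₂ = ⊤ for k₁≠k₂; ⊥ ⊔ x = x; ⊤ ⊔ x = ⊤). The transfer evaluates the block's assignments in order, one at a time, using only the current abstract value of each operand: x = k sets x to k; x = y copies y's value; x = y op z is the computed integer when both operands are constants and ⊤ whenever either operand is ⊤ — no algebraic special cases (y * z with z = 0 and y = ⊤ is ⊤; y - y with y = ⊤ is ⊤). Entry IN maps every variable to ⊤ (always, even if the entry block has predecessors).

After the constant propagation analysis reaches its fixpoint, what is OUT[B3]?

Answer: {a: ⊤, b: ⊤, c: ⊤, d: ⊤, e: ⊤, f: 4}

Trace:
Per-block solution:
  B0:   IN=(all ⊤)   OUT={f:1; rest ⊤}
  B1:   IN={f:1; rest ⊤}   OUT={f:1; rest ⊤}
  B2:   IN={f:1; rest ⊤}   OUT={f:1; rest ⊤}
  B3:   IN={f:1; rest ⊤}   OUT={f:4; rest ⊤}
  B4:   IN=(all ⊤)   OUT={c:1, f:2; rest ⊤}
  B5:   IN=(all ⊤)   OUT=(all ⊤)

Merge at B3: IN[B3] = OUT[B0] ⊔ OUT[B2] = {a: ⊤, b: ⊤, c: ⊤, d: ⊤, e: ⊤, f: 1}
Applying B3's transfer function to that IN value gives OUT[B3] (row B3 above).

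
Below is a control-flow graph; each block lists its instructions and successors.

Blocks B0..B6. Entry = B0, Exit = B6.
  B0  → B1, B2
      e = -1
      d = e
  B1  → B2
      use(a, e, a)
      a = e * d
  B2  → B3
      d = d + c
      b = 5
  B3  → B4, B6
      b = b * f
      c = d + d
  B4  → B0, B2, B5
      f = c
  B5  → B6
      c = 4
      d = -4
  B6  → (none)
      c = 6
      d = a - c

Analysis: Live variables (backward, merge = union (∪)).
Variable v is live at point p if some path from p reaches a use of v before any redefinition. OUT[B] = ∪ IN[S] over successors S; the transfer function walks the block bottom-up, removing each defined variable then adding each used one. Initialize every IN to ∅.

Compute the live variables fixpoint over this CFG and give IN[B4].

Answer: {a, c, d}

Trace:
Per-block solution:
  B0:   IN={a, c, f}   OUT={a, c, d, e, f}
  B1:   IN={a, c, d, e, f}   OUT={a, c, d, f}
  B2:   IN={a, c, d, f}   OUT={a, b, d, f}
  B3:   IN={a, b, d, f}   OUT={a, c, d}
  B4:   IN={a, c, d}   OUT={a, c, d, f}
  B5:   IN={a}   OUT={a}
  B6:   IN={a}   OUT={}

Merge at B4: OUT[B4] = IN[B0] ⊔ IN[B2] ⊔ IN[B5] = {a, c, d, f}
Applying B4's transfer function to that OUT value gives IN[B4] (row B4 above).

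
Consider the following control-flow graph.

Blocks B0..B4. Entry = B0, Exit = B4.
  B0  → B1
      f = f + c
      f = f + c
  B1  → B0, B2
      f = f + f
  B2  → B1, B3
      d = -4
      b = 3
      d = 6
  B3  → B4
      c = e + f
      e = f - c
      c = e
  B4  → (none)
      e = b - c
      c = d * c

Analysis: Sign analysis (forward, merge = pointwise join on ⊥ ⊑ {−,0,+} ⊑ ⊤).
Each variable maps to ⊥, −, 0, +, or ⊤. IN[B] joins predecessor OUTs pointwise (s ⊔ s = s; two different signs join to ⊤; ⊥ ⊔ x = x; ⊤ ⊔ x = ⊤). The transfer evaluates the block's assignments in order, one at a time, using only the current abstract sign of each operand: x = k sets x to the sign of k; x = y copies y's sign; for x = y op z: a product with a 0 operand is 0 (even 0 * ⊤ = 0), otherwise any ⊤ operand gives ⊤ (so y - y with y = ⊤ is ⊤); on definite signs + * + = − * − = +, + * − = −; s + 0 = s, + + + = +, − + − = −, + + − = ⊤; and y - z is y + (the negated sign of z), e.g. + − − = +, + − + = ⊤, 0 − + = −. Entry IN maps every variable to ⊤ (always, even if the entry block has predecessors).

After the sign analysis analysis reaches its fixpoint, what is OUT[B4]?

Answer: {a: ⊤, b: +, c: ⊤, d: +, e: ⊤, f: ⊤}

Trace:
Converged values:
  B0: | IN=(all ⊤) | OUT=(all ⊤)
  B1: | IN=(all ⊤) | OUT=(all ⊤)
  B2: | IN=(all ⊤) | OUT={b:+, d:+; rest ⊤}
  B3: | IN={b:+, d:+; rest ⊤} | OUT={b:+, d:+; rest ⊤}
  B4: | IN={b:+, d:+; rest ⊤} | OUT={b:+, d:+; rest ⊤}

Merge at B4: IN[B4] = OUT[B3] = {a: ⊤, b: +, c: ⊤, d: +, e: ⊤, f: ⊤}
Applying B4's transfer function to that IN value gives OUT[B4] (row B4 above).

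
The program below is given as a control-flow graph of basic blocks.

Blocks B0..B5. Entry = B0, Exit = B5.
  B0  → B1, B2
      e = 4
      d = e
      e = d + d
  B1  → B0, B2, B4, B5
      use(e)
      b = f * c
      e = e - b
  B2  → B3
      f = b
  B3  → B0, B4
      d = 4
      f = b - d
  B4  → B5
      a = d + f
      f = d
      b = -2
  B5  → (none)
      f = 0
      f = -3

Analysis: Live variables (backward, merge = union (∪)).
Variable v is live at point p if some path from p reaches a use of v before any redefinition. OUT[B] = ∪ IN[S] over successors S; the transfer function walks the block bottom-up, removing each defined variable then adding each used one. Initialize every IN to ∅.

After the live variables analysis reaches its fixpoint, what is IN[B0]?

Answer: {b, c, f}

Trace:
Converged values:
  B0: | IN={b, c, f} | OUT={b, c, d, e, f}
  B1: | IN={c, d, e, f} | OUT={b, c, d, f}
  B2: | IN={b, c} | OUT={b, c}
  B3: | IN={b, c} | OUT={b, c, d, f}
  B4: | IN={d, f} | OUT={}
  B5: | IN={} | OUT={}

Merge at B0: OUT[B0] = IN[B1] ⊔ IN[B2] = {b, c, d, e, f}
Applying B0's transfer function to that OUT value gives IN[B0] (row B0 above).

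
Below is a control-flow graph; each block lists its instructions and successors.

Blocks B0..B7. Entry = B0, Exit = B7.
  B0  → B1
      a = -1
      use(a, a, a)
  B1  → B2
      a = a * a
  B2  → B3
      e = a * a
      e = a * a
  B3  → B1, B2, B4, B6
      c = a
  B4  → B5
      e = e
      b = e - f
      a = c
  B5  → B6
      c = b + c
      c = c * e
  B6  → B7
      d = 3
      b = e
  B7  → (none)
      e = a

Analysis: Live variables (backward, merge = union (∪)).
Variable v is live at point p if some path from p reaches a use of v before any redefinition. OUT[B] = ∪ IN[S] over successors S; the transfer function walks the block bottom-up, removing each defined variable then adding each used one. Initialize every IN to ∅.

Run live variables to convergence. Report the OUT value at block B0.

Answer: {a, f}

Trace:
Fixpoint table:
  B0:  IN={f}  OUT={a, f}
  B1:  IN={a, f}  OUT={a, f}
  B2:  IN={a, f}  OUT={a, e, f}
  B3:  IN={a, e, f}  OUT={a, c, e, f}
  B4:  IN={c, e, f}  OUT={a, b, c, e}
  B5:  IN={a, b, c, e}  OUT={a, e}
  B6:  IN={a, e}  OUT={a}
  B7:  IN={a}  OUT={}

Merge at B0: OUT[B0] = IN[B1] = {a, f}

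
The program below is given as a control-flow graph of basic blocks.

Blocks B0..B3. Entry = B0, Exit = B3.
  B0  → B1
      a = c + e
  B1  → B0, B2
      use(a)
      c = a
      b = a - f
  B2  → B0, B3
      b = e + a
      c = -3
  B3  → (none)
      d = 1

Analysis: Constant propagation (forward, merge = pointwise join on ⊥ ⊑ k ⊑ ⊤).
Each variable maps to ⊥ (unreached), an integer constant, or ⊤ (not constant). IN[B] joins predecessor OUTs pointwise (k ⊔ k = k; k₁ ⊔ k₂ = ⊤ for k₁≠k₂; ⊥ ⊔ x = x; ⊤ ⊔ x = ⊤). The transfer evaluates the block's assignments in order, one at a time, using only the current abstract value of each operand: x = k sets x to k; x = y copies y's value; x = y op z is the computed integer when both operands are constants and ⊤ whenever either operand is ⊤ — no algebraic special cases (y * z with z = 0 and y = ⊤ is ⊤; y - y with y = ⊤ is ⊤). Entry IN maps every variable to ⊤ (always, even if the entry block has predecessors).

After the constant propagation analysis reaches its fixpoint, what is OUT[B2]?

Fixpoint table:
  B0:   IN=(all ⊤)   OUT=(all ⊤)
  B1:   IN=(all ⊤)   OUT=(all ⊤)
  B2:   IN=(all ⊤)   OUT={c:-3; rest ⊤}
  B3:   IN={c:-3; rest ⊤}   OUT={c:-3, d:1; rest ⊤}

Merge at B2: IN[B2] = OUT[B1] = {a: ⊤, b: ⊤, c: ⊤, d: ⊤, e: ⊤, f: ⊤}
Applying B2's transfer function to that IN value gives OUT[B2] (row B2 above).

Answer: {a: ⊤, b: ⊤, c: -3, d: ⊤, e: ⊤, f: ⊤}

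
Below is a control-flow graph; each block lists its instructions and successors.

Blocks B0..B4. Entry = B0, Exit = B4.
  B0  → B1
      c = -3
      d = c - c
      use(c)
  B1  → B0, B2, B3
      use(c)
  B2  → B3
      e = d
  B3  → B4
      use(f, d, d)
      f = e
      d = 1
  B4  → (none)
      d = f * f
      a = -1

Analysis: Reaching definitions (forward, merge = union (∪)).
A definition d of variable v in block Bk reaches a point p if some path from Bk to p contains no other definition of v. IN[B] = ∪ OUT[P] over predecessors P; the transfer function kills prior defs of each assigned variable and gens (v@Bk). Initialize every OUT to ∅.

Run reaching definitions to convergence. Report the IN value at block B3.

Fixpoint table:
  B0:  IN={c@B0, d@B0}  OUT={c@B0, d@B0}
  B1:  IN={c@B0, d@B0}  OUT={c@B0, d@B0}
  B2:  IN={c@B0, d@B0}  OUT={c@B0, d@B0, e@B2}
  B3:  IN={c@B0, d@B0, e@B2}  OUT={c@B0, d@B3, e@B2, f@B3}
  B4:  IN={c@B0, d@B3, e@B2, f@B3}  OUT={a@B4, c@B0, d@B4, e@B2, f@B3}

Merge at B3: IN[B3] = OUT[B1] ⊔ OUT[B2] = {c@B0, d@B0, e@B2}

Answer: {c@B0, d@B0, e@B2}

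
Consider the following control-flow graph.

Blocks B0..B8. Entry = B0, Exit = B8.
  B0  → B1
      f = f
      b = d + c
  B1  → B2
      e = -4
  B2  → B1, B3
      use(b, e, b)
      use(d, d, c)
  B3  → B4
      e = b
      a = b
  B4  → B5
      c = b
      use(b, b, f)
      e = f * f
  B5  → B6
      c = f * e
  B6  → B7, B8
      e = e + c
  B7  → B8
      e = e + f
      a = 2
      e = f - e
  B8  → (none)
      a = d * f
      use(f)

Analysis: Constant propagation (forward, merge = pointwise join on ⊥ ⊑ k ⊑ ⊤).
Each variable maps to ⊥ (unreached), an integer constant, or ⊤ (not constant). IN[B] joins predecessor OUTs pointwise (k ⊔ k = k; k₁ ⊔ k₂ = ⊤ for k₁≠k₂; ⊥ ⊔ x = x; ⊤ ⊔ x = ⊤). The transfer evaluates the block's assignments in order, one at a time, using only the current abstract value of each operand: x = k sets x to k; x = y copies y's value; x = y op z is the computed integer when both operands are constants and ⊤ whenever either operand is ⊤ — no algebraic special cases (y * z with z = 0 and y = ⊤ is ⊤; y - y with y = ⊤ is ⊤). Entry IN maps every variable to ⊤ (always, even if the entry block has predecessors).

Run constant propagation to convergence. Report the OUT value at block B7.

Answer: {a: 2, b: ⊤, c: ⊤, d: ⊤, e: ⊤, f: ⊤}

Working:
Per-block solution:
  B0:   IN=(all ⊤)   OUT=(all ⊤)
  B1:   IN=(all ⊤)   OUT={e:-4; rest ⊤}
  B2:   IN={e:-4; rest ⊤}   OUT={e:-4; rest ⊤}
  B3:   IN={e:-4; rest ⊤}   OUT=(all ⊤)
  B4:   IN=(all ⊤)   OUT=(all ⊤)
  B5:   IN=(all ⊤)   OUT=(all ⊤)
  B6:   IN=(all ⊤)   OUT=(all ⊤)
  B7:   IN=(all ⊤)   OUT={a:2; rest ⊤}
  B8:   IN=(all ⊤)   OUT=(all ⊤)

Merge at B7: IN[B7] = OUT[B6] = {a: ⊤, b: ⊤, c: ⊤, d: ⊤, e: ⊤, f: ⊤}
Applying B7's transfer function to that IN value gives OUT[B7] (row B7 above).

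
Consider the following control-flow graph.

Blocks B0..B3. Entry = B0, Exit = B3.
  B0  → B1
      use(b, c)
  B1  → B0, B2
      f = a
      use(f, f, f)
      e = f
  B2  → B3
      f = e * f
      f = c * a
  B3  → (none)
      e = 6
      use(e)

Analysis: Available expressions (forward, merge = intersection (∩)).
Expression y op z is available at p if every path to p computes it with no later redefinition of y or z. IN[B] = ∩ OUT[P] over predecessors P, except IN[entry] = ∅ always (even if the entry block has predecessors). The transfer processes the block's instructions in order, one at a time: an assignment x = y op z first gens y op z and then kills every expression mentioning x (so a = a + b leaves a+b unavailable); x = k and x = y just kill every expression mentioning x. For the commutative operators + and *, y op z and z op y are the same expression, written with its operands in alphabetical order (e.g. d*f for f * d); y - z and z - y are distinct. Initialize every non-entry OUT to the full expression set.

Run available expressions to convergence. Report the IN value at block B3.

Answer: {a*c}

Trace:
Converged values:
  B0:  IN={}  OUT={}
  B1:  IN={}  OUT={}
  B2:  IN={}  OUT={a*c}
  B3:  IN={a*c}  OUT={a*c}

Merge at B3: IN[B3] = OUT[B2] = {a*c}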